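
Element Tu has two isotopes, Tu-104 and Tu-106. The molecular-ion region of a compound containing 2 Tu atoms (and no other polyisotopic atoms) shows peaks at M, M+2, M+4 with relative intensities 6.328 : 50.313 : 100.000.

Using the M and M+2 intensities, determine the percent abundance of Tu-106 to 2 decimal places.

79.90%

If p is the fraction of Tu that is Tu-104, then I(M+2)/I(M) = [C(2,1)·p^1·(1−p)] / p^2 = 2·(1−p)/p = 50.313/6.328 = 7.9509
(1−p)/p = 7.9509/2 = 3.9754  ⇒  p = 1/(1 + 3.9754) = 0.2010
Tu-104: 20.10%, Tu-106: 79.90%.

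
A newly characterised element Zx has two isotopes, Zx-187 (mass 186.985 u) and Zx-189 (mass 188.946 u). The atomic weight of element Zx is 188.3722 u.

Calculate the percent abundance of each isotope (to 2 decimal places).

With x = fraction of Zx-187 (so Zx-189 is 1 − x):
186.985·x + 188.946·(1 − x) = 188.3722
(186.985 − 188.946)·x = 188.3722 − 188.946
x = -0.5738 / -1.961 = 0.29261 → 29.26% Zx-187, 70.74% Zx-189.

Zx-187: 29.26%, Zx-189: 70.74%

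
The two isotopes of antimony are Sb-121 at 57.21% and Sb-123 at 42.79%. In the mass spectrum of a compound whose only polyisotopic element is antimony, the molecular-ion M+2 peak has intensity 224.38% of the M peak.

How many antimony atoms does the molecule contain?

3

The M+2/M ratio from n Sb atoms is n · q/p = n · 0.4279/0.5721.
n = 2.2438 × 0.5721/0.4279 = 3.00 ≈ 3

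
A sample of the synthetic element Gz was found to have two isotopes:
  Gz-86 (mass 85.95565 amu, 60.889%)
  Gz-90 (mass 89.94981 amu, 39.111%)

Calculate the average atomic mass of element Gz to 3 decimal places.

Weight each isotope mass by its fractional abundance: 0.60889 × 85.95565 + 0.39111 × 89.94981
= 52.337536 + 35.180270 = 87.517806 amu

87.518 amu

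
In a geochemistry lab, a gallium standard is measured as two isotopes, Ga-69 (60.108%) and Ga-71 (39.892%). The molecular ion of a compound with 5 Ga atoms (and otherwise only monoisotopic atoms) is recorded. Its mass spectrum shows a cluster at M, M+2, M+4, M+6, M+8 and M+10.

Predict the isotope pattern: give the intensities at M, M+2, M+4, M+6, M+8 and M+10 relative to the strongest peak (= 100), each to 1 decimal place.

The 5 Ga atoms are independent, so intensities follow the terms of (0.60108 + 0.39892)^5.
P(M) = 0.60108^5 = 0.078462
P(M+2) = 5 × 0.60108^4 × 0.39892^1 = 0.260366
P(M+4) = 10 × 0.60108^3 × 0.39892^2 = 0.345596
P(M+6) = 10 × 0.60108^2 × 0.39892^3 = 0.229362
P(M+8) = 5 × 0.60108^1 × 0.39892^4 = 0.076111
P(M+10) = 0.39892^5 = 0.010103
The M+4 peak is largest (0.345596); scaling to 100 gives 22.7 : 75.3 : 100.0 : 66.4 : 22.0 : 2.9.

22.7 : 75.3 : 100.0 : 66.4 : 22.0 : 2.9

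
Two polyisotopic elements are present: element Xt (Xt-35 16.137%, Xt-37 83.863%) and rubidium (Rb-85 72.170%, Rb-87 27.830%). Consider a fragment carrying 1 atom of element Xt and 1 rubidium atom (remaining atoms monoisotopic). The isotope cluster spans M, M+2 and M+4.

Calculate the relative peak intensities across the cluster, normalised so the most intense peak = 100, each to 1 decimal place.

17.9 : 100.0 : 35.9

Element Xt pattern (n=1): 0.16137 : 0.83863
Rubidium pattern (n=1): 0.7217 : 0.2783
Convolve the two distributions (both contribute in 2-u steps):
  M: 0.16137×0.7217 = 0.116461
  M+2: 0.16137×0.2783 + 0.83863×0.7217 = 0.650149
  M+4: 0.83863×0.2783 = 0.233391
Scale to base peak (0.650149) = 100: 17.9 : 100.0 : 35.9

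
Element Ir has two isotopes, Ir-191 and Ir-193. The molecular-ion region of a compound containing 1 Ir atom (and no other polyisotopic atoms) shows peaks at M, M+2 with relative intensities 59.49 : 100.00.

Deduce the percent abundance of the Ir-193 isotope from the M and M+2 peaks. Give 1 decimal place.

62.7%

Let p = fractional abundance of Ir-191. I(M+2)/I(M) = [C(1,1)·p^0·(1−p)] / p^1 = 1·(1−p)/p = 100.00/59.49 = 1.6810
(1−p)/p = 1.6810/1 = 1.6810  ⇒  p = 1/(1 + 1.6810) = 0.3730
Ir-191: 37.3%, Ir-193: 62.7%.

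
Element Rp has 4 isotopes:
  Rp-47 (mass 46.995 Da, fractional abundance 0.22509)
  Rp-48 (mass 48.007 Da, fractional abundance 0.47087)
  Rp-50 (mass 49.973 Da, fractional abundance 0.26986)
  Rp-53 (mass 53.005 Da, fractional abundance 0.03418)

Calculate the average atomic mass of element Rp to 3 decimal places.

Weight each isotope mass by its fractional abundance: 0.22509 × 46.995 + 0.47087 × 48.007 + 0.26986 × 49.973 + 0.03418 × 53.005
= 10.5781 + 22.6051 + 13.4857 + 1.8117 = 48.4806 Da

48.481 Da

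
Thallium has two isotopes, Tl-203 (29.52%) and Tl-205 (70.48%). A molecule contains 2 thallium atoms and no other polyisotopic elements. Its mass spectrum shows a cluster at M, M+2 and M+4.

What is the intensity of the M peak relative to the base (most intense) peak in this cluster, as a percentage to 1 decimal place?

17.5%

Term probabilities: M 0.0871, M+2 0.4161, M+4 0.4967. Base peak = M+4.
P(M+4) = C(2,2) × 0.2952^0 × 0.7048^2 = 1 × 1.0000 × 0.49674304 = 0.496743 (base)
P(M) = C(2,0) × 0.2952^2 × 0.7048^0 = 1 × 0.08714304 × 1.0000 = 0.087143
Relative intensity = 0.087143 / 0.496743 × 100 = 17.5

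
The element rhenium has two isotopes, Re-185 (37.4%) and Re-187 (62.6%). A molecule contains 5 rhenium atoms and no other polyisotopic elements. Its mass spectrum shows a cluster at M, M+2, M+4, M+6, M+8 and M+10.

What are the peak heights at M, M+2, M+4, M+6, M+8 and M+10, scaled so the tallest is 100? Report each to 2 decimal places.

2.13 : 17.85 : 59.74 : 100.00 : 83.69 : 28.02

Each Re atom is independently Re-185 (p = 0.374) or Re-187 (q = 0.626); the cluster is the binomial expansion (p + q)^5.
P(M) = 0.374^5 = 0.007317
P(M+2) = 5 × 0.374^4 × 0.626^1 = 0.061239
P(M+4) = 10 × 0.374^3 × 0.626^2 = 0.205005
P(M+6) = 10 × 0.374^2 × 0.626^3 = 0.343136
P(M+8) = 5 × 0.374^1 × 0.626^4 = 0.287170
P(M+10) = 0.626^5 = 0.096133
The M+6 peak is largest (0.343136); scaling to 100 gives 2.13 : 17.85 : 59.74 : 100.00 : 83.69 : 28.02.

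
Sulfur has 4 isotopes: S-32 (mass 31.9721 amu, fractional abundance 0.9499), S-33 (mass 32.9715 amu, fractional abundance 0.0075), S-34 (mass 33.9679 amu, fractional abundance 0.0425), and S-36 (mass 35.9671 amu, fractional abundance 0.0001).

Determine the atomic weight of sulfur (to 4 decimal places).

Average mass = Σ (abundance × isotope mass) = 0.9499 × 31.9721 + 0.0075 × 32.9715 + 0.0425 × 33.9679 + 0.0001 × 35.9671
= 30.37030 + 0.24729 + 1.44364 + 0.00360 = 32.06483 amu

32.0648 amu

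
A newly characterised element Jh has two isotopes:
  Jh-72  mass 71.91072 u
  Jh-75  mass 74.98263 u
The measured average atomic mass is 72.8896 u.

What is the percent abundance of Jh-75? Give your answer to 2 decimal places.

31.87%

Let x be the fractional abundance of Jh-72; then Jh-75 has abundance 1 − x.
71.91072·x + 74.98263·(1 − x) = 72.8896
(71.91072 − 74.98263)·x = 72.8896 − 74.98263
x = -2.09303 / -3.07191 = 0.68134 → 68.13% Jh-72, 31.87% Jh-75.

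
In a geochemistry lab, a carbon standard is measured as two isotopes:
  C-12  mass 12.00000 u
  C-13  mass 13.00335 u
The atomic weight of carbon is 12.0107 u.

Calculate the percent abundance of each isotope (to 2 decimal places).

Writing the weighted mean with unknown fraction x of C-12:
12.00000·x + 13.00335·(1 − x) = 12.0107
(12.00000 − 13.00335)·x = 12.0107 − 13.00335
x = -0.99265 / -1.00335 = 0.98934 → 98.93% C-12, 1.07% C-13.

C-12: 98.93%, C-13: 1.07%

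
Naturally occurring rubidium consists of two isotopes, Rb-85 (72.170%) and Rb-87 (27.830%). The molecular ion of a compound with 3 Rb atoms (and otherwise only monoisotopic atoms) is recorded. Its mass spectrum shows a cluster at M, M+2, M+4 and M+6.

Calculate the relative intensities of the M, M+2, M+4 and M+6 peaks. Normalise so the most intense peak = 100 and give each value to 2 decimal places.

86.44 : 100.00 : 38.56 : 4.96

Expanding (0.72170 + 0.27830)^3:
P(M) = 0.72170^3 = 0.375898
P(M+2) = 3 × 0.72170^2 × 0.27830^1 = 0.434858
P(M+4) = 3 × 0.72170^1 × 0.27830^2 = 0.167689
P(M+6) = 0.27830^3 = 0.021555
The M+2 peak is largest (0.434858); scaling to 100 gives 86.44 : 100.00 : 38.56 : 4.96.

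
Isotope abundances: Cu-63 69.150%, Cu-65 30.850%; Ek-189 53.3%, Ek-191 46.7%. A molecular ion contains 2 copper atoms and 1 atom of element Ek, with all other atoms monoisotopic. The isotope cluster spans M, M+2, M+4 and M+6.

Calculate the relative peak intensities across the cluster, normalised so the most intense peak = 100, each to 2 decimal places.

Copper pattern (n=2): 0.47817225 : 0.4266555 : 0.09517225
Element Ek pattern (n=1): 0.5330 : 0.4670
Convolve the two distributions (both contribute in 2-u steps):
  M: 0.47817225×0.5330 = 0.254866
  M+2: 0.47817225×0.4670 + 0.4266555×0.5330 = 0.450714
  M+4: 0.4266555×0.4670 + 0.09517225×0.5330 = 0.249975
  M+6: 0.09517225×0.4670 = 0.044445
Scale to base peak (0.450714) = 100: 56.55 : 100.00 : 55.46 : 9.86

56.55 : 100.00 : 55.46 : 9.86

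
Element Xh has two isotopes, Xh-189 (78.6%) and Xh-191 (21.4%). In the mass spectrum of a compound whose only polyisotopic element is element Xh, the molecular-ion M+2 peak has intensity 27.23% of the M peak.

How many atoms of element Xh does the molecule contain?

1

The M+2/M ratio from n Xh atoms is n · q/p = n · 0.214/0.786.
n = 0.2723 × 0.786/0.214 = 1.00 ≈ 1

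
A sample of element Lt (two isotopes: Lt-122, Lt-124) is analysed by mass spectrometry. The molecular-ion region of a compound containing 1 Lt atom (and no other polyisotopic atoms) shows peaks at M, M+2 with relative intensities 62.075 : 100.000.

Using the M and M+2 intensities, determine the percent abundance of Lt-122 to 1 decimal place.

If p is the fraction of Lt that is Lt-122, then I(M+2)/I(M) = [C(1,1)·p^0·(1−p)] / p^1 = 1·(1−p)/p = 100.000/62.075 = 1.6110
(1−p)/p = 1.6110/1 = 1.6110  ⇒  p = 1/(1 + 1.6110) = 0.3830
Lt-122: 38.3%, Lt-124: 61.7%.

38.3%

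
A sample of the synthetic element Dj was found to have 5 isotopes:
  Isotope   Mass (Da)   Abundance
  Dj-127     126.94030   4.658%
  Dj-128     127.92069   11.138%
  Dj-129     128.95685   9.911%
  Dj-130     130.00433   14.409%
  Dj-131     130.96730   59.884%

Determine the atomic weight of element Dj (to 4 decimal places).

Average mass = Σ (abundance × isotope mass) = 0.04658 × 126.94030 + 0.11138 × 127.92069 + 0.09911 × 128.95685 + 0.14409 × 130.00433 + 0.59884 × 130.96730
= 5.912879 + 14.247806 + 12.780913 + 18.732324 + 78.428458 = 130.102380 Da

130.1024 Da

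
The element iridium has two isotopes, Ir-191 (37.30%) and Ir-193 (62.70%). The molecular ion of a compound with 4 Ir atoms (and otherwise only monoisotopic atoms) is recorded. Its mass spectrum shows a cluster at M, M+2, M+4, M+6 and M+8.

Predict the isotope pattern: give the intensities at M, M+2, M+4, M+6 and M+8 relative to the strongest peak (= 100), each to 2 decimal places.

Expanding (0.3730 + 0.6270)^4:
P(M) = 0.3730^4 = 0.019357
P(M+2) = 4 × 0.3730^3 × 0.6270^1 = 0.130153
P(M+4) = 6 × 0.3730^2 × 0.6270^2 = 0.328174
P(M+6) = 4 × 0.3730^1 × 0.6270^3 = 0.367766
P(M+8) = 0.6270^4 = 0.154550
The M+6 peak is largest (0.367766); scaling to 100 gives 5.26 : 35.39 : 89.23 : 100.00 : 42.02.

5.26 : 35.39 : 89.23 : 100.00 : 42.02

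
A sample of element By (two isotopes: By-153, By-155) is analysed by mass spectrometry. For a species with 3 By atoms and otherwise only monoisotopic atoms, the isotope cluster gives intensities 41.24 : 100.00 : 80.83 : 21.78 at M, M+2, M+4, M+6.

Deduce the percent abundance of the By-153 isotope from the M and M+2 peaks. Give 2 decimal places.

55.30%

Let p = fractional abundance of By-153. I(M+2)/I(M) = [C(3,1)·p^2·(1−p)] / p^3 = 3·(1−p)/p = 100.00/41.24 = 2.4248
(1−p)/p = 2.4248/3 = 0.8083  ⇒  p = 1/(1 + 0.8083) = 0.5530
By-153: 55.30%, By-155: 44.70%.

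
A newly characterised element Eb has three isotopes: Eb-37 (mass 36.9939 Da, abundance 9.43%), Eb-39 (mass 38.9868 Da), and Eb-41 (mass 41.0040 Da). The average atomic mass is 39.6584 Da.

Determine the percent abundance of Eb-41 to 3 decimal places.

The remaining 90.57% is split between Eb-39 (fraction x) and Eb-41 (fraction 0.9057 − x).
Substituting: 38.9868x + 41.0040(0.9057 − x) = 36.16987523
(38.9868 − 41.0040)x = -0.96744757  ⇒  x = 0.47960, y = 0.42610
Eb-39: 47.960%, Eb-41: 42.610%.

42.610%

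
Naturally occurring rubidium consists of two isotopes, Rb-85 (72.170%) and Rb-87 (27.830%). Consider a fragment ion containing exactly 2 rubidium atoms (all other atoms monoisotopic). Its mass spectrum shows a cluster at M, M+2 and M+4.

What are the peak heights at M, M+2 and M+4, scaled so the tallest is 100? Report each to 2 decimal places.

Each Rb atom is independently Rb-85 (p = 0.72170) or Rb-87 (q = 0.27830); the cluster is the binomial expansion (p + q)^2.
P(M) = 0.72170^2 = 0.520851
P(M+2) = 2 × 0.72170^1 × 0.27830^1 = 0.401698
P(M+4) = 0.27830^2 = 0.077451
The M peak is largest (0.520851); scaling to 100 gives 100.00 : 77.12 : 14.87.

100.00 : 77.12 : 14.87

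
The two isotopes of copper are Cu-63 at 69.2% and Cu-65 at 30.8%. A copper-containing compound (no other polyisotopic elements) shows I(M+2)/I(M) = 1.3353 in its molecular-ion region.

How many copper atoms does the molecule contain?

3

With n Cu atoms, P(M+2)/P(M) = C(n,1)·p^(n−1)q / p^n = n·q/p = n · 0.308/0.692.
n = 1.3353 × 0.692/0.308 = 3.00 ≈ 3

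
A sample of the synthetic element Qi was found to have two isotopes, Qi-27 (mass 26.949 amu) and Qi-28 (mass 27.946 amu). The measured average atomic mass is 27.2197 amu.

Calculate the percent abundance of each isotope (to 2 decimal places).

Writing the weighted mean with unknown fraction x of Qi-27:
26.949·x + 27.946·(1 − x) = 27.2197
(26.949 − 27.946)·x = 27.2197 − 27.946
x = -0.7263 / -0.997 = 0.72849 → 72.85% Qi-27, 27.15% Qi-28.

Qi-27: 72.85%, Qi-28: 27.15%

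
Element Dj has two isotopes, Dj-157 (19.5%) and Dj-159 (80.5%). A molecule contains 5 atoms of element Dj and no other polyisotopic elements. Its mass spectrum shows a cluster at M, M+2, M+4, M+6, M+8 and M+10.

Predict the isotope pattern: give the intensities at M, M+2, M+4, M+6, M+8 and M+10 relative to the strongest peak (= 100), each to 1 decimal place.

0.1 : 1.4 : 11.7 : 48.4 : 100.0 : 82.6

Expanding (0.195 + 0.805)^5:
P(M) = 0.195^5 = 0.000282
P(M+2) = 5 × 0.195^4 × 0.805^1 = 0.005820
P(M+4) = 10 × 0.195^3 × 0.805^2 = 0.048050
P(M+6) = 10 × 0.195^2 × 0.805^3 = 0.198361
P(M+8) = 5 × 0.195^1 × 0.805^4 = 0.409438
P(M+10) = 0.805^5 = 0.338049
The M+8 peak is largest (0.409438); scaling to 100 gives 0.1 : 1.4 : 11.7 : 48.4 : 100.0 : 82.6.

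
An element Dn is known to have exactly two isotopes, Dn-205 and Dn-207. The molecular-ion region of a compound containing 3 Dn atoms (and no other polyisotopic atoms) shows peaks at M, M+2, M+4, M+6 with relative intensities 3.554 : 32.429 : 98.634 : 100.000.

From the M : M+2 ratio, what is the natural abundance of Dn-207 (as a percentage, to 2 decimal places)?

If p is the fraction of Dn that is Dn-205, then I(M+2)/I(M) = [C(3,1)·p^2·(1−p)] / p^3 = 3·(1−p)/p = 32.429/3.554 = 9.1246
(1−p)/p = 9.1246/3 = 3.0415  ⇒  p = 1/(1 + 3.0415) = 0.2474
Dn-205: 24.74%, Dn-207: 75.26%.

75.26%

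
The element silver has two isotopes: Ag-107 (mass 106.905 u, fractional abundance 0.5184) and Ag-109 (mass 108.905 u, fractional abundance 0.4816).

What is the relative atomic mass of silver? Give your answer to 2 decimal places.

107.87 u

Weight each isotope mass by its fractional abundance: 0.5184 × 106.905 + 0.4816 × 108.905
= 55.4196 + 52.4486 = 107.8682 u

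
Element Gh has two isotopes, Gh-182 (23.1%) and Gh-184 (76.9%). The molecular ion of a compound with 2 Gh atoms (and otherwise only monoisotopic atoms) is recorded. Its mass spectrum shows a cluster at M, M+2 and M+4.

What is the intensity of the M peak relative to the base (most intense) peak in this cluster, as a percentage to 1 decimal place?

Term probabilities: M 0.0534, M+2 0.3553, M+4 0.5914. Base peak = M+4.
P(M+4) = C(2,2) × 0.231^0 × 0.769^2 = 1 × 1.0000 × 0.591361 = 0.591361 (base)
P(M) = C(2,0) × 0.231^2 × 0.769^0 = 1 × 0.053361 × 1.0000 = 0.053361
Relative intensity = 0.053361 / 0.591361 × 100 = 9.0

9.0%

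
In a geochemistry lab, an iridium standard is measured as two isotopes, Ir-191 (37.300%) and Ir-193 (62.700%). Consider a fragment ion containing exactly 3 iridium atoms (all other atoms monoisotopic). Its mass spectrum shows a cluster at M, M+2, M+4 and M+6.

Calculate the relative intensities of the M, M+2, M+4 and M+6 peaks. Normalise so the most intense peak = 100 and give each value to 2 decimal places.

Expanding (0.37300 + 0.62700)^3:
P(M) = 0.37300^3 = 0.051895
P(M+2) = 3 × 0.37300^2 × 0.62700^1 = 0.261702
P(M+4) = 3 × 0.37300^1 × 0.62700^2 = 0.439911
P(M+6) = 0.62700^3 = 0.246492
The M+4 peak is largest (0.439911); scaling to 100 gives 11.80 : 59.49 : 100.00 : 56.03.

11.80 : 59.49 : 100.00 : 56.03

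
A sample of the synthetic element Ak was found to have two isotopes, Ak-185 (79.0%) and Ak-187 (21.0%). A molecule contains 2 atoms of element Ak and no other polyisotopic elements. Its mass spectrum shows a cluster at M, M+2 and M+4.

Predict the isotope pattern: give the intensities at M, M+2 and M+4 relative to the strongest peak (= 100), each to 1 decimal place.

Each Ak atom is independently Ak-185 (p = 0.790) or Ak-187 (q = 0.210); the cluster is the binomial expansion (p + q)^2.
P(M) = 0.790^2 = 0.624100
P(M+2) = 2 × 0.790^1 × 0.210^1 = 0.331800
P(M+4) = 0.210^2 = 0.044100
The M peak is largest (0.624100); scaling to 100 gives 100.0 : 53.2 : 7.1.

100.0 : 53.2 : 7.1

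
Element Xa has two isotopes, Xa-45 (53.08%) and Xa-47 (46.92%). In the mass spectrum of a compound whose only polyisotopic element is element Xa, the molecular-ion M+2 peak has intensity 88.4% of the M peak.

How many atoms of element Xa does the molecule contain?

1

For n independent Xa atoms, I(M+2)/I(M) = n · (abundance Xa-47) / (abundance Xa-45) = n · 0.4692/0.5308.
n = 0.884 × 0.5308/0.4692 = 1.00 ≈ 1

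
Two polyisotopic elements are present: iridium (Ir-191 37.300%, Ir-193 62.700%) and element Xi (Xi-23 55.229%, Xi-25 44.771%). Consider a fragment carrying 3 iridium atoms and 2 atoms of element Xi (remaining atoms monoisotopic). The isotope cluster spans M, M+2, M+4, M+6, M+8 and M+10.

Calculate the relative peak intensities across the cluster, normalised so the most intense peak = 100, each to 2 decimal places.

4.59 : 30.56 : 79.38 : 100.00 : 60.86 : 14.31

Iridium pattern (n=3): 0.05189512 : 0.26170165 : 0.43991135 : 0.24649188
Element Xi pattern (n=2): 0.30502424 : 0.49453151 : 0.20044424
Convolve the two distributions (both contribute in 2-u steps):
  M: 0.05189512×0.30502424 = 0.015829
  M+2: 0.05189512×0.49453151 + 0.26170165×0.30502424 = 0.105489
  M+4: 0.05189512×0.20044424 + 0.26170165×0.49453151 + 0.43991135×0.30502424 = 0.274005
  M+6: 0.26170165×0.20044424 + 0.43991135×0.49453151 + 0.24649188×0.30502424 = 0.345193
  M+8: 0.43991135×0.20044424 + 0.24649188×0.49453151 = 0.210076
  M+10: 0.24649188×0.20044424 = 0.049408
Scale to base peak (0.345193) = 100: 4.59 : 30.56 : 79.38 : 100.00 : 60.86 : 14.31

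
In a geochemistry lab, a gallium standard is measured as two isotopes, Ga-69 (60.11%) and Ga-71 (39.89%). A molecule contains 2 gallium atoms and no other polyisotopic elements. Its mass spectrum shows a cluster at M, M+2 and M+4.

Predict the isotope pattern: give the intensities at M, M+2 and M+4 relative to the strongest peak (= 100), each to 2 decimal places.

75.34 : 100.00 : 33.18

The 2 Ga atoms are independent, so intensities follow the terms of (0.6011 + 0.3989)^2.
P(M) = 0.6011^2 = 0.361321
P(M+2) = 2 × 0.6011^1 × 0.3989^1 = 0.479558
P(M+4) = 0.3989^2 = 0.159121
The M+2 peak is largest (0.479558); scaling to 100 gives 75.34 : 100.00 : 33.18.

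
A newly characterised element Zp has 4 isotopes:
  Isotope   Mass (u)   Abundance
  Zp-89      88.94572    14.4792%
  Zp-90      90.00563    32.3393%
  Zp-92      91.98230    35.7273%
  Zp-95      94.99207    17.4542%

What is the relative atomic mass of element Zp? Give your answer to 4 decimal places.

Ar = Σ fᵢ·mᵢ = 0.144792 × 88.94572 + 0.323393 × 90.00563 + 0.357273 × 91.98230 + 0.174542 × 94.99207
= 12.878629 + 29.107191 + 32.862792 + 16.580106 = 91.428718 u

91.4287 u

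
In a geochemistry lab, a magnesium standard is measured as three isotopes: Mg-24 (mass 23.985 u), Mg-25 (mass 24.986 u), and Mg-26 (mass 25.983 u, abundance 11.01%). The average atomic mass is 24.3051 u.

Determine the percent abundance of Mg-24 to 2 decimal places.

The remaining 88.99% is split between Mg-24 (fraction x) and Mg-25 (fraction 0.8899 − x).
Substituting: 23.985x + 24.986(0.8899 − x) = 21.4443717
(23.985 − 24.986)x = -0.7906697  ⇒  x = 0.78988, y = 0.10002
Mg-24: 78.99%, Mg-25: 10.00%.

78.99%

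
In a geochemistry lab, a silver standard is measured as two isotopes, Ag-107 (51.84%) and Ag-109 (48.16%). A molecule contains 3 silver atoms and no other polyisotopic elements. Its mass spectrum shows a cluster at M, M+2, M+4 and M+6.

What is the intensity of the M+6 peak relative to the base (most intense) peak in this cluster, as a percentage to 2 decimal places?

28.77%

Term probabilities: M 0.1393, M+2 0.3883, M+4 0.3607, M+6 0.1117. Base peak = M+2.
P(M+2) = C(3,1) × 0.5184^2 × 0.4816^1 = 3 × 0.26873856 × 0.4816 = 0.388273 (base)
P(M+6) = C(3,3) × 0.5184^0 × 0.4816^3 = 1 × 1.0000 × 0.11170161 = 0.111702
Relative intensity = 0.111702 / 0.388273 × 100 = 28.77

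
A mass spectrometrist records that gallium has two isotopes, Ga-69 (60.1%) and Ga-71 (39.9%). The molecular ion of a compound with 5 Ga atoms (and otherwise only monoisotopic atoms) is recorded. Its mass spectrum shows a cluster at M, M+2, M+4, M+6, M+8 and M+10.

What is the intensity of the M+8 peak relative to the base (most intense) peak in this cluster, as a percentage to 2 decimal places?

22.04%

Binomial terms of (0.601 + 0.399)^5: M 0.0784, M+2 0.2603, M+4 0.3456, M+6 0.2294, M+8 0.0762, M+10 0.0101 → M+4 is the base peak.
P(M+4) = C(5,2) × 0.601^3 × 0.399^2 = 10 × 0.2170818 × 0.159201 = 0.345596 (base)
P(M+8) = C(5,4) × 0.601^1 × 0.399^4 = 5 × 0.6010 × 0.02534496 = 0.076162
Relative intensity = 0.076162 / 0.345596 × 100 = 22.04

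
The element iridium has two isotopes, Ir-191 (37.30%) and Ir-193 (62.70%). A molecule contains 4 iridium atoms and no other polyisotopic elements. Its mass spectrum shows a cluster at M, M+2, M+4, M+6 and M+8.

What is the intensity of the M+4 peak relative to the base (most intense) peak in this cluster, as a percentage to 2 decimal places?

89.23%

(0.3730 + 0.6270)^4 gives M 0.0194, M+2 0.1302, M+4 0.3282, M+6 0.3678, M+8 0.1546; the largest is M+6.
P(M+6) = C(4,3) × 0.3730^1 × 0.6270^3 = 4 × 0.3730 × 0.24649188 = 0.367766 (base)
P(M+4) = C(4,2) × 0.3730^2 × 0.6270^2 = 6 × 0.139129 × 0.393129 = 0.328174
Relative intensity = 0.328174 / 0.367766 × 100 = 89.23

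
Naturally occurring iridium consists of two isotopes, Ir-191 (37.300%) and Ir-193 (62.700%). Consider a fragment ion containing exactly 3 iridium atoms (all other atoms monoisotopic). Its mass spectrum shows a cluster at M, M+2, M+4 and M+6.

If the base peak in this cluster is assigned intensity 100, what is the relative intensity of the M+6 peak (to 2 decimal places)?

(0.37300 + 0.62700)^3 gives M 0.0519, M+2 0.2617, M+4 0.4399, M+6 0.2465; the largest is M+4.
P(M+4) = C(3,2) × 0.37300^1 × 0.62700^2 = 3 × 0.3730 × 0.393129 = 0.439911 (base)
P(M+6) = C(3,3) × 0.37300^0 × 0.62700^3 = 1 × 1.0000 × 0.24649188 = 0.246492
Relative intensity = 0.246492 / 0.439911 × 100 = 56.03

56.03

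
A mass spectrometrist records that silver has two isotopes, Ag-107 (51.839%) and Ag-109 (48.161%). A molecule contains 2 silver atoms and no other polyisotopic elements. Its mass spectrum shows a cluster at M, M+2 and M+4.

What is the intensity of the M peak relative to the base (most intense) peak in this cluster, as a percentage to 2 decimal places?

53.82%

Term probabilities: M 0.2687, M+2 0.4993, M+4 0.2319. Base peak = M+2.
P(M+2) = C(2,1) × 0.51839^1 × 0.48161^1 = 2 × 0.51839 × 0.48161 = 0.499324 (base)
P(M) = C(2,0) × 0.51839^2 × 0.48161^0 = 1 × 0.26872819 × 1.0000 = 0.268728
Relative intensity = 0.268728 / 0.499324 × 100 = 53.82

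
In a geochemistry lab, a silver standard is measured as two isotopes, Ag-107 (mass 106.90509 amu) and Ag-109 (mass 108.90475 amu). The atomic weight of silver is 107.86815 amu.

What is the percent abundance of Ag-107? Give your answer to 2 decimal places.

With x = fraction of Ag-107 (so Ag-109 is 1 − x):
106.90509·x + 108.90475·(1 − x) = 107.86815
(106.90509 − 108.90475)·x = 107.86815 − 108.90475
x = -1.03660 / -1.99966 = 0.51839 → 51.84% Ag-107, 48.16% Ag-109.

51.84%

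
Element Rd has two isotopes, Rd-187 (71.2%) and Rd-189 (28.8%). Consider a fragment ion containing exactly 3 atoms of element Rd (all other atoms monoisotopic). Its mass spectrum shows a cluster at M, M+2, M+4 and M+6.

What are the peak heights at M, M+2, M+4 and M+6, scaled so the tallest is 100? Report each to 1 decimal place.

82.4 : 100.0 : 40.4 : 5.5

Expanding (0.712 + 0.288)^3:
P(M) = 0.712^3 = 0.360944
P(M+2) = 3 × 0.712^2 × 0.288^1 = 0.438000
P(M+4) = 3 × 0.712^1 × 0.288^2 = 0.177168
P(M+6) = 0.288^3 = 0.023888
The M+2 peak is largest (0.438000); scaling to 100 gives 82.4 : 100.0 : 40.4 : 5.5.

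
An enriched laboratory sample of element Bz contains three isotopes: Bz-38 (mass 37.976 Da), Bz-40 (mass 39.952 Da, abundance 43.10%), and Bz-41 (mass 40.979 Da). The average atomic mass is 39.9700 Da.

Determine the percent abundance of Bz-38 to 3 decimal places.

Let x and y be the fractions of Bz-38 and Bz-41. Then x + y = 1 − 0.4310 = 0.5690 and 37.976x + 40.979y = 39.9700 − 0.4310×39.952 = 22.750688.
Substituting: 37.976x + 40.979(0.5690 − x) = 22.750688
(37.976 − 40.979)x = -0.566363  ⇒  x = 0.18860, y = 0.38040
Bz-38: 18.860%, Bz-41: 38.040%.

18.860%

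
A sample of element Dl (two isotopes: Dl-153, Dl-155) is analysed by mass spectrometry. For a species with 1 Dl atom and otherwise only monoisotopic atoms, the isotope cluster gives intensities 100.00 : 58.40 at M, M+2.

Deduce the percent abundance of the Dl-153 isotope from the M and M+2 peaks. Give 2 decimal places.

63.13%

Let p = fractional abundance of Dl-153. I(M+2)/I(M) = [C(1,1)·p^0·(1−p)] / p^1 = 1·(1−p)/p = 58.40/100.00 = 0.5840
(1−p)/p = 0.5840/1 = 0.5840  ⇒  p = 1/(1 + 0.5840) = 0.6313
Dl-153: 63.13%, Dl-155: 36.87%.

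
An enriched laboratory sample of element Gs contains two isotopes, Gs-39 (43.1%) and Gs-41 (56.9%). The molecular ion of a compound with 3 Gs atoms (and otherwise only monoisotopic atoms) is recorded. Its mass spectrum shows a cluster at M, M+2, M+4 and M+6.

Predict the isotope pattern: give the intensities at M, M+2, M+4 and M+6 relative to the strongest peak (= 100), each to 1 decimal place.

Expanding (0.431 + 0.569)^3:
P(M) = 0.431^3 = 0.080063
P(M+2) = 3 × 0.431^2 × 0.569^1 = 0.317094
P(M+4) = 3 × 0.431^1 × 0.569^2 = 0.418623
P(M+6) = 0.569^3 = 0.184220
The M+4 peak is largest (0.418623); scaling to 100 gives 19.1 : 75.7 : 100.0 : 44.0.

19.1 : 75.7 : 100.0 : 44.0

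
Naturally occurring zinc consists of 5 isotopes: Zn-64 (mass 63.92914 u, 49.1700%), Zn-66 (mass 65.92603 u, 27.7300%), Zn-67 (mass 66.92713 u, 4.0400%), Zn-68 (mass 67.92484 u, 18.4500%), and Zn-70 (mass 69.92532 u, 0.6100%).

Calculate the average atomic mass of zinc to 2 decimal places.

65.38 u

The abundance-weighted mean is 0.491700 × 63.92914 + 0.277300 × 65.92603 + 0.040400 × 66.92713 + 0.184500 × 67.92484 + 0.006100 × 69.92532
= 31.433958 + 18.281288 + 2.703856 + 12.532133 + 0.426544 = 65.377779 u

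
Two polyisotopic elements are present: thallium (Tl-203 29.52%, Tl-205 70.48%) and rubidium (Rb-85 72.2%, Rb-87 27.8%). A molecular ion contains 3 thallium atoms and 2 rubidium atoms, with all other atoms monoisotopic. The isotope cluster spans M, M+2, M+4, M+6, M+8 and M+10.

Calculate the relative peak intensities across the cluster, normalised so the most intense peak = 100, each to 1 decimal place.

3.6 : 28.5 : 81.8 : 100.0 : 46.8 : 7.2

Thallium pattern (n=3): 0.02572463 : 0.18425524 : 0.43991564 : 0.35010449
Rubidium pattern (n=2): 0.521284 : 0.401432 : 0.077284
Convolve the two distributions (both contribute in 2-u steps):
  M: 0.02572463×0.521284 = 0.013410
  M+2: 0.02572463×0.401432 + 0.18425524×0.521284 = 0.106376
  M+4: 0.02572463×0.077284 + 0.18425524×0.401432 + 0.43991564×0.521284 = 0.305275
  M+6: 0.18425524×0.077284 + 0.43991564×0.401432 + 0.35010449×0.521284 = 0.373340
  M+8: 0.43991564×0.077284 + 0.35010449×0.401432 = 0.174542
  M+10: 0.35010449×0.077284 = 0.027057
Scale to base peak (0.373340) = 100: 3.6 : 28.5 : 81.8 : 100.0 : 46.8 : 7.2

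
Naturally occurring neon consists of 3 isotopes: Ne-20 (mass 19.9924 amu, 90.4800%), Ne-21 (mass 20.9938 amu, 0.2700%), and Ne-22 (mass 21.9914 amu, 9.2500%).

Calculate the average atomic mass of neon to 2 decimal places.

20.18 amu

The abundance-weighted mean is 0.904800 × 19.9924 + 0.002700 × 20.9938 + 0.092500 × 21.9914
= 18.08912 + 0.05668 + 2.03420 = 20.18000 amu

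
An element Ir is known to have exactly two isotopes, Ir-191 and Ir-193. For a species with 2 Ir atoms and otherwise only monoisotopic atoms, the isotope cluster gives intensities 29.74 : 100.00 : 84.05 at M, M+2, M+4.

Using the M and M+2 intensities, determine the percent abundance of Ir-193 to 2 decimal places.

Write p for the Ir-191 fraction. I(M+2)/I(M) = [C(2,1)·p^1·(1−p)] / p^2 = 2·(1−p)/p = 100.00/29.74 = 3.3625
(1−p)/p = 3.3625/2 = 1.6812  ⇒  p = 1/(1 + 1.6812) = 0.3730
Ir-191: 37.30%, Ir-193: 62.70%.

62.70%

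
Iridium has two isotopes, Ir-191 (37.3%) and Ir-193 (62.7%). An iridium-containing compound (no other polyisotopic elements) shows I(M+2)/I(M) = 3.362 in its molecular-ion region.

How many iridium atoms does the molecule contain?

2

The M+2/M ratio from n Ir atoms is n · q/p = n · 0.627/0.373.
n = 3.362 × 0.373/0.627 = 2.00 ≈ 2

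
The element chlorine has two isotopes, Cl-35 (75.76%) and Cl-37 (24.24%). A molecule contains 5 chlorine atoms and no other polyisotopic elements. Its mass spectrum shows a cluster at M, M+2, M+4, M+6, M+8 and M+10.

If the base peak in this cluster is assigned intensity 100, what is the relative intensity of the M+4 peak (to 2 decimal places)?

(0.7576 + 0.2424)^5 gives M 0.2496, M+2 0.3993, M+4 0.2555, M+6 0.0817, M+8 0.0131, M+10 0.0008; the largest is M+2.
P(M+2) = C(5,1) × 0.7576^4 × 0.2424^1 = 5 × 0.32942751 × 0.2424 = 0.399266 (base)
P(M+4) = C(5,2) × 0.7576^3 × 0.2424^2 = 10 × 0.4348304 × 0.05875776 = 0.255497
Relative intensity = 0.255497 / 0.399266 × 100 = 63.99

63.99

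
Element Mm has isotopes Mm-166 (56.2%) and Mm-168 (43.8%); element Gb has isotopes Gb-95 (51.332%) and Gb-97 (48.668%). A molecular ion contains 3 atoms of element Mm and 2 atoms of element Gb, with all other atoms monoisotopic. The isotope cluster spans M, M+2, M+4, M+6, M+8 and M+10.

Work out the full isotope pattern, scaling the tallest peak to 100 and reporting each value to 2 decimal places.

13.98 : 59.18 : 100.00 : 84.29 : 35.44 : 5.95

Element Mm pattern (n=3): 0.17750433 : 0.41501902 : 0.32344898 : 0.08402767
Element Gb pattern (n=2): 0.26349742 : 0.49964516 : 0.23685742
Convolve the two distributions (both contribute in 2-u steps):
  M: 0.17750433×0.26349742 = 0.046772
  M+2: 0.17750433×0.49964516 + 0.41501902×0.26349742 = 0.198046
  M+4: 0.17750433×0.23685742 + 0.41501902×0.49964516 + 0.32344898×0.26349742 = 0.334633
  M+6: 0.41501902×0.23685742 + 0.32344898×0.49964516 + 0.08402767×0.26349742 = 0.282051
  M+8: 0.32344898×0.23685742 + 0.08402767×0.49964516 = 0.118595
  M+10: 0.08402767×0.23685742 = 0.019903
Scale to base peak (0.334633) = 100: 13.98 : 59.18 : 100.00 : 84.29 : 35.44 : 5.95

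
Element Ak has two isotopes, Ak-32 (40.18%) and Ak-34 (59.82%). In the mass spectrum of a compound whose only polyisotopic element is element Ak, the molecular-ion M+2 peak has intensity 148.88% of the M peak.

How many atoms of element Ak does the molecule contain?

With n Ak atoms, P(M+2)/P(M) = C(n,1)·p^(n−1)q / p^n = n·q/p = n · 0.5982/0.4018.
n = 1.4888 × 0.4018/0.5982 = 1.00 ≈ 1

1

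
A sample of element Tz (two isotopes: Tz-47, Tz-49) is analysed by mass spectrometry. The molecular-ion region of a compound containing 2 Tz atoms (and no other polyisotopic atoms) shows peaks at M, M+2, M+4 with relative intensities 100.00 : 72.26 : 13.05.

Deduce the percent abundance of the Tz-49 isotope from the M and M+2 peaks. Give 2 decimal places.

26.54%

Let p = fractional abundance of Tz-47. I(M+2)/I(M) = [C(2,1)·p^1·(1−p)] / p^2 = 2·(1−p)/p = 72.26/100.00 = 0.7226
(1−p)/p = 0.7226/2 = 0.3613  ⇒  p = 1/(1 + 0.3613) = 0.7346
Tz-47: 73.46%, Tz-49: 26.54%.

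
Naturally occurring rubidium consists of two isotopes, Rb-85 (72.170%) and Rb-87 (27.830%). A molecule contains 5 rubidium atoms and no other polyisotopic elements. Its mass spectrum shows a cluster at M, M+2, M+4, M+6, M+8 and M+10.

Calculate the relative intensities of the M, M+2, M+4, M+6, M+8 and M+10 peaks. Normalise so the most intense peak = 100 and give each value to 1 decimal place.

The 5 Rb atoms are independent, so intensities follow the terms of (0.72170 + 0.27830)^5.
P(M) = 0.72170^5 = 0.195787
P(M+2) = 5 × 0.72170^4 × 0.27830^1 = 0.377494
P(M+4) = 10 × 0.72170^3 × 0.27830^2 = 0.291136
P(M+6) = 10 × 0.72170^2 × 0.27830^3 = 0.112267
P(M+8) = 5 × 0.72170^1 × 0.27830^4 = 0.021646
P(M+10) = 0.27830^5 = 0.001669
The M+2 peak is largest (0.377494); scaling to 100 gives 51.9 : 100.0 : 77.1 : 29.7 : 5.7 : 0.4.

51.9 : 100.0 : 77.1 : 29.7 : 5.7 : 0.4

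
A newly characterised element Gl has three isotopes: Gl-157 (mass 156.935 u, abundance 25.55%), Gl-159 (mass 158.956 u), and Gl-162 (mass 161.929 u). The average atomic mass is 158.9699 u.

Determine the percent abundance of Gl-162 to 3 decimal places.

Let x and y be the fractions of Gl-159 and Gl-162. Then x + y = 1 − 0.2555 = 0.7445 and 158.956x + 161.929y = 158.9699 − 0.2555×156.935 = 118.8730075.
Substituting: 158.956x + 161.929(0.7445 − x) = 118.8730075
(158.956 − 161.929)x = -1.683133  ⇒  x = 0.56614, y = 0.17836
Gl-159: 56.614%, Gl-162: 17.836%.

17.836%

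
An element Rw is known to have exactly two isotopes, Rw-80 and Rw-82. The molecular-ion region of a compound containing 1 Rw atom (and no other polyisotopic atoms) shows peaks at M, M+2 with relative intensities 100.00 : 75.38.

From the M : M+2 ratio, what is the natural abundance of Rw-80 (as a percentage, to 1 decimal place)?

If p is the fraction of Rw that is Rw-80, then I(M+2)/I(M) = [C(1,1)·p^0·(1−p)] / p^1 = 1·(1−p)/p = 75.38/100.00 = 0.7538
(1−p)/p = 0.7538/1 = 0.7538  ⇒  p = 1/(1 + 0.7538) = 0.5702
Rw-80: 57.0%, Rw-82: 43.0%.

57.0%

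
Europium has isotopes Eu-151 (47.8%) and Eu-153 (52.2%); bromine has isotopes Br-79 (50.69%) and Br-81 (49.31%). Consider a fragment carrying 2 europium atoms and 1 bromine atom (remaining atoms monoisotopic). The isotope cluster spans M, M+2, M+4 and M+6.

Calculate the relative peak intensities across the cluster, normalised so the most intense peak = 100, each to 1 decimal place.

Europium pattern (n=2): 0.228484 : 0.499032 : 0.272484
Bromine pattern (n=1): 0.5069 : 0.4931
Convolve the two distributions (both contribute in 2-u steps):
  M: 0.228484×0.5069 = 0.115819
  M+2: 0.228484×0.4931 + 0.499032×0.5069 = 0.365625
  M+4: 0.499032×0.4931 + 0.272484×0.5069 = 0.384195
  M+6: 0.272484×0.4931 = 0.134362
Scale to base peak (0.384195) = 100: 30.1 : 95.2 : 100.0 : 35.0

30.1 : 95.2 : 100.0 : 35.0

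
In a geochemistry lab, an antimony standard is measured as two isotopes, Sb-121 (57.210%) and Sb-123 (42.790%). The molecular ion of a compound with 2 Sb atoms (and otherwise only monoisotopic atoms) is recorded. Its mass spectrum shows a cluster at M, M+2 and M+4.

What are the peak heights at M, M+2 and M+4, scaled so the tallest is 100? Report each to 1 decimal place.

Each Sb atom is independently Sb-121 (p = 0.57210) or Sb-123 (q = 0.42790); the cluster is the binomial expansion (p + q)^2.
P(M) = 0.57210^2 = 0.327298
P(M+2) = 2 × 0.57210^1 × 0.42790^1 = 0.489603
P(M+4) = 0.42790^2 = 0.183098
The M+2 peak is largest (0.489603); scaling to 100 gives 66.8 : 100.0 : 37.4.

66.8 : 100.0 : 37.4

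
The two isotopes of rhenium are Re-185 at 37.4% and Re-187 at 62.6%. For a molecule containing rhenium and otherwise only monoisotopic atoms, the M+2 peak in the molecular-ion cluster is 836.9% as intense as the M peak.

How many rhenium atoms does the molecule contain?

With n Re atoms, P(M+2)/P(M) = C(n,1)·p^(n−1)q / p^n = n·q/p = n · 0.626/0.374.
n = 8.369 × 0.374/0.626 = 5.00 ≈ 5

5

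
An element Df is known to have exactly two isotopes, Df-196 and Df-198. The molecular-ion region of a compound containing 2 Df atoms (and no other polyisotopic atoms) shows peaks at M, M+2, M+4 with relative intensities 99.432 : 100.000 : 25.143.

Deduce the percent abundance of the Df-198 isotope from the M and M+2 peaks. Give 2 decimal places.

Write p for the Df-196 fraction. I(M+2)/I(M) = [C(2,1)·p^1·(1−p)] / p^2 = 2·(1−p)/p = 100.000/99.432 = 1.0057
(1−p)/p = 1.0057/2 = 0.5029  ⇒  p = 1/(1 + 0.5029) = 0.6654
Df-196: 66.54%, Df-198: 33.46%.

33.46%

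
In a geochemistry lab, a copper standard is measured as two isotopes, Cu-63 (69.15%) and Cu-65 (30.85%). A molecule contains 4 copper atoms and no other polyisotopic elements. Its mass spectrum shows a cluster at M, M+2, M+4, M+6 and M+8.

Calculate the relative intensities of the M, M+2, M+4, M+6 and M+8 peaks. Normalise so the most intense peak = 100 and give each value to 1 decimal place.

Each Cu atom is independently Cu-63 (p = 0.6915) or Cu-65 (q = 0.3085); the cluster is the binomial expansion (p + q)^4.
P(M) = 0.6915^4 = 0.228649
P(M+2) = 4 × 0.6915^3 × 0.3085^1 = 0.408030
P(M+4) = 6 × 0.6915^2 × 0.3085^2 = 0.273052
P(M+6) = 4 × 0.6915^1 × 0.3085^3 = 0.081212
P(M+8) = 0.3085^4 = 0.009058
The M+2 peak is largest (0.408030); scaling to 100 gives 56.0 : 100.0 : 66.9 : 19.9 : 2.2.

56.0 : 100.0 : 66.9 : 19.9 : 2.2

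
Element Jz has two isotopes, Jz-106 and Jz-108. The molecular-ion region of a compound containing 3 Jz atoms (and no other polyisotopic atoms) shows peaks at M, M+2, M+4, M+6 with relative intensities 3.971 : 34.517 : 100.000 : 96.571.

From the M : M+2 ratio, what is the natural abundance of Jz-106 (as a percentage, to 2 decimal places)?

Write p for the Jz-106 fraction. I(M+2)/I(M) = [C(3,1)·p^2·(1−p)] / p^3 = 3·(1−p)/p = 34.517/3.971 = 8.6923
(1−p)/p = 8.6923/3 = 2.8974  ⇒  p = 1/(1 + 2.8974) = 0.2566
Jz-106: 25.66%, Jz-108: 74.34%.

25.66%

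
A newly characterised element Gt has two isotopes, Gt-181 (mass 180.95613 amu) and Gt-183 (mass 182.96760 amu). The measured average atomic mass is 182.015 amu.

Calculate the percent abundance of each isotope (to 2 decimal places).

Gt-181: 47.36%, Gt-183: 52.64%

Let x be the fractional abundance of Gt-181; then Gt-183 has abundance 1 − x.
180.95613·x + 182.96760·(1 − x) = 182.015
(180.95613 − 182.96760)·x = 182.015 − 182.96760
x = -0.95260 / -2.01147 = 0.47358 → 47.36% Gt-181, 52.64% Gt-183.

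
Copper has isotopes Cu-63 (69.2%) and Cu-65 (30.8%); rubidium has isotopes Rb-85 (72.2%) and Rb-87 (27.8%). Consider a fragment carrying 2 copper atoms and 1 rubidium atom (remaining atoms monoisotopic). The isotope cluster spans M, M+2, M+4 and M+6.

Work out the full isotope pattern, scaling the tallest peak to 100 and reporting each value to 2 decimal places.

78.42 : 100.00 : 42.41 : 5.98

Copper pattern (n=2): 0.478864 : 0.426272 : 0.094864
Rubidium pattern (n=1): 0.7220 : 0.2780
Convolve the two distributions (both contribute in 2-u steps):
  M: 0.478864×0.7220 = 0.345740
  M+2: 0.478864×0.2780 + 0.426272×0.7220 = 0.440893
  M+4: 0.426272×0.2780 + 0.094864×0.7220 = 0.186995
  M+6: 0.094864×0.2780 = 0.026372
Scale to base peak (0.440893) = 100: 78.42 : 100.00 : 42.41 : 5.98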